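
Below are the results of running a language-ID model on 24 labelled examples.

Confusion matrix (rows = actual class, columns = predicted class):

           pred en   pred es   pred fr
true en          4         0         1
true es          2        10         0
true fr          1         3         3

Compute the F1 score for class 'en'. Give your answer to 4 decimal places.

One-vs-rest for 'en': TP = diagonal; FP = other classes predicted 'en'; FN = 'en' predicted as other.
F1 score = 2·TP/(2·TP+FP+FN).
en: TP=4, FP=2+1=3, FN=0+1=1 → 8/12 = 0.66667

0.6667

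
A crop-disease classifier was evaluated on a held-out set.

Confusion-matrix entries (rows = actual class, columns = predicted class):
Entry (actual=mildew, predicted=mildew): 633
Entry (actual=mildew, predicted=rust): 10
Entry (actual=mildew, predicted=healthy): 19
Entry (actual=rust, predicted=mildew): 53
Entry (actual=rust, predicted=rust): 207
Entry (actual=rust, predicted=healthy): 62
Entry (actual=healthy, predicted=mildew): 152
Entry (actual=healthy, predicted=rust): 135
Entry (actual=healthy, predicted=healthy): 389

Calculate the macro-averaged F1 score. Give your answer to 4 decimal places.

Per-class F1 score (2·TP/(2·TP+FP+FN)):
  mildew: TP=633, FP=53+152=205, FN=10+19=29 → 1266/1500 = 0.84400
  rust: TP=207, FP=10+135=145, FN=53+62=115 → 414/674 = 0.61424
  healthy: TP=389, FP=19+62=81, FN=152+135=287 → 778/1146 = 0.67888
Macro-F1 score = mean = (0.84400 + 0.61424 + 0.67888) / 3 = 0.7124

0.7124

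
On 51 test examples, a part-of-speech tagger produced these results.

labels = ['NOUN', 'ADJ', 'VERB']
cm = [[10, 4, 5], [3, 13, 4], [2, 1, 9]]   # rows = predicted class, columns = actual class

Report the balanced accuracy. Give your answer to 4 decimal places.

0.6296

Balanced accuracy = mean of per-class recall.
  NOUN: recall = 10/15 = 0.66667
  ADJ: recall = 13/18 = 0.72222
  VERB: recall = 9/18 = 0.50000
Mean = (0.66667 + 0.72222 + 0.50000) / 3 = 0.6296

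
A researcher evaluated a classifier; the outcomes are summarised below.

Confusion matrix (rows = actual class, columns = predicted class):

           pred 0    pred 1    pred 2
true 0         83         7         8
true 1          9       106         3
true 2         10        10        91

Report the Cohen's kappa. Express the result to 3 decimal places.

Observed agreement pₒ = trace/N = 280/327 = 0.8563
Expected agreement pₑ = Σ (rowᵢ·colᵢ)/N² = (98·102 + 118·123 + 111·102)/327² = 0.3351
κ = (pₒ − pₑ)/(1 − pₑ) = (0.8563 − 0.3351)/(1 − 0.3351) = 0.784

0.784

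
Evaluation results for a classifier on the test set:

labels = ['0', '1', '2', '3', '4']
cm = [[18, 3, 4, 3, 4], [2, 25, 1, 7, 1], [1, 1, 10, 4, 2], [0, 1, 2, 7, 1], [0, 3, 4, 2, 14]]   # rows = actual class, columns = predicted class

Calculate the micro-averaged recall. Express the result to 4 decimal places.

Micro-averaging pools counts across classes: ΣTP=74, ΣFP=46, ΣFN=46.
Micro-recall = TP/(TP+FN) on pooled counts = 0.6167 (equals overall accuracy in single-label multiclass).

0.6167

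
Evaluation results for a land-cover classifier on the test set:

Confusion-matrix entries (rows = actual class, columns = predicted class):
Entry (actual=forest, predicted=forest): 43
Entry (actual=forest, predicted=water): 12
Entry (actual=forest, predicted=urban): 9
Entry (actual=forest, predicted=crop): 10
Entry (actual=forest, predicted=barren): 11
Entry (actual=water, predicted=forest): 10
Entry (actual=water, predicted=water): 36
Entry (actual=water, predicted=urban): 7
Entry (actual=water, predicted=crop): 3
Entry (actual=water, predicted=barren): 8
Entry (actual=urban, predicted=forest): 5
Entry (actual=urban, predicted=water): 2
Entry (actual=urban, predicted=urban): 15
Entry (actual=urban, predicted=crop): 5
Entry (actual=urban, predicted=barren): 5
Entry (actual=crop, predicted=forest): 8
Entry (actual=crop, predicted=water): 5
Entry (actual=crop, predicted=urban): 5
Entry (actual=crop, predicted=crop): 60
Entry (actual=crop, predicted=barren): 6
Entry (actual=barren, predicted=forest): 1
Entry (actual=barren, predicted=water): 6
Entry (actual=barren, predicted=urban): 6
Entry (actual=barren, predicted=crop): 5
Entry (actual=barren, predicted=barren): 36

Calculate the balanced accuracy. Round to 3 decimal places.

Balanced accuracy = mean of per-class recall.
  forest: recall = 43/85 = 0.5059
  water: recall = 36/64 = 0.5625
  urban: recall = 15/32 = 0.4688
  crop: recall = 60/84 = 0.7143
  barren: recall = 36/54 = 0.6667
Mean = (0.5059 + 0.5625 + 0.4688 + 0.7143 + 0.6667) / 5 = 0.584

0.584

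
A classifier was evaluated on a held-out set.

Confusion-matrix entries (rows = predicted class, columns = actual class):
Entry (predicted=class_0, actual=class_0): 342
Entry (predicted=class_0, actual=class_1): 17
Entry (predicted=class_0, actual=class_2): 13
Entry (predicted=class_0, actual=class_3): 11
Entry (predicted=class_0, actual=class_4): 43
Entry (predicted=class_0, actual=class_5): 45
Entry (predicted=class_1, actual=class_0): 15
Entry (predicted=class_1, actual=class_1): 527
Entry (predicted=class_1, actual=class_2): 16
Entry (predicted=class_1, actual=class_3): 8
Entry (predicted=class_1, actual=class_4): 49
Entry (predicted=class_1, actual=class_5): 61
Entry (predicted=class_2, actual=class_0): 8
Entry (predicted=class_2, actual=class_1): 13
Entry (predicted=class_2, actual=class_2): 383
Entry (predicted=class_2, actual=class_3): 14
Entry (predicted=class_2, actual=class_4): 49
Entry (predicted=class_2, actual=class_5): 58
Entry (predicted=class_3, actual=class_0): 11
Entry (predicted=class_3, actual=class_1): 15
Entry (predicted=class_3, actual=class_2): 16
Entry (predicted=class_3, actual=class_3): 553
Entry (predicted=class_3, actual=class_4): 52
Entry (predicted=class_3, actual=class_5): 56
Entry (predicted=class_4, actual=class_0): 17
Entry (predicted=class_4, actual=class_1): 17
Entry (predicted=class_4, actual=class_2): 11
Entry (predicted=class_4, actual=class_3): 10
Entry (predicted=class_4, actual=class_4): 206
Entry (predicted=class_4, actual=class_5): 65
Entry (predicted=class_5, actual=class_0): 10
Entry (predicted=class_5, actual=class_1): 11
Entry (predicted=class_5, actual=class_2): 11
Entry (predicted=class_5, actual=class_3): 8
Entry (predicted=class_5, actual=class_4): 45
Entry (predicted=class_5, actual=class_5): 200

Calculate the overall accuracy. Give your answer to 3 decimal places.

0.740

Accuracy = trace / total = (342+527+383+553+206+200=2211) / 2986 = 2211/2986 = 0.740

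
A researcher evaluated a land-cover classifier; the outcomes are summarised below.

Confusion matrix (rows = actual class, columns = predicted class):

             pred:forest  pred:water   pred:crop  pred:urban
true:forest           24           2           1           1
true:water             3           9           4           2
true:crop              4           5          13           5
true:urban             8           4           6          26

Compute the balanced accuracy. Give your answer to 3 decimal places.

0.607

Balanced accuracy = mean of per-class recall.
  forest: recall = 24/28 = 0.8571
  water: recall = 9/18 = 0.5000
  crop: recall = 13/27 = 0.4815
  urban: recall = 26/44 = 0.5909
Mean = (0.8571 + 0.5000 + 0.4815 + 0.5909) / 4 = 0.607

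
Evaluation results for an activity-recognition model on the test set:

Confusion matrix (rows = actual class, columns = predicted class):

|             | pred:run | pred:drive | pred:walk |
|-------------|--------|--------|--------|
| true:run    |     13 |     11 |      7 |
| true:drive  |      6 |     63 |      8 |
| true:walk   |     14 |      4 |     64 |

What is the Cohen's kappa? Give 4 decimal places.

0.5795

Observed agreement pₒ = trace/N = 140/190 = 0.73684
Expected agreement pₑ = Σ (rowᵢ·colᵢ)/N² = (31·33 + 77·78 + 82·79)/190² = 0.37416
κ = (pₒ − pₑ)/(1 − pₑ) = (0.73684 − 0.37416)/(1 − 0.37416) = 0.5795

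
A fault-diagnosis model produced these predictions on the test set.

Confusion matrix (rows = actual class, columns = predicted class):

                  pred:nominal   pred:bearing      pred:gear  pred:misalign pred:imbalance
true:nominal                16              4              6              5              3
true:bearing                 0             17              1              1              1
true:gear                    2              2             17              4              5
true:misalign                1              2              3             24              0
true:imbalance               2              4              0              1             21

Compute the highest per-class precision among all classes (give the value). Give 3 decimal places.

0.762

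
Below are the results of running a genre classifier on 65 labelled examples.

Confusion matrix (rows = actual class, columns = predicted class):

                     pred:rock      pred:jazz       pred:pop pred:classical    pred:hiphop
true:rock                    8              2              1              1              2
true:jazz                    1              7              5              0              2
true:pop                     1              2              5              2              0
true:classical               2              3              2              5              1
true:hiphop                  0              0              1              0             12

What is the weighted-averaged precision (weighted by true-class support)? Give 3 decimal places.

Per-class precision (TP/(TP+FP)):
  rock: TP=8, FP=1+1+2+0=4 → 8/12 = 0.6667
  jazz: TP=7, FP=2+2+3+0=7 → 7/14 = 0.5000
  pop: TP=5, FP=1+5+2+1=9 → 5/14 = 0.3571
  classical: TP=5, FP=1+0+2+0=3 → 5/8 = 0.6250
  hiphop: TP=12, FP=2+2+0+1=5 → 12/17 = 0.7059
Weighted-precision = Σ (supportᵢ/N)·precisionᵢ with N=65: (14/65)·0.6667 + (15/65)·0.5000 + (10/65)·0.3571 + (13/65)·0.6250 + (13/65)·0.7059 = 0.580

0.580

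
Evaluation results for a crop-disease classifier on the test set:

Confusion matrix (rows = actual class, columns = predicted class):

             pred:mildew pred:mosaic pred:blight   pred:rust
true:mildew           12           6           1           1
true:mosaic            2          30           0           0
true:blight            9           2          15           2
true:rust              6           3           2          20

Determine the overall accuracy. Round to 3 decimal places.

Accuracy = trace / total = (12+30+15+20=77) / 111 = 77/111 = 0.694

0.694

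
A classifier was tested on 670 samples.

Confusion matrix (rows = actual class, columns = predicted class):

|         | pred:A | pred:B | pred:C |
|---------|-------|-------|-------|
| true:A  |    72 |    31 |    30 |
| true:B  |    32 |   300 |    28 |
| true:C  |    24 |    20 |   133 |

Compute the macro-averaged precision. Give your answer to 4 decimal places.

Per-class precision (TP/(TP+FP)):
  A: TP=72, FP=32+24=56 → 72/128 = 0.56250
  B: TP=300, FP=31+20=51 → 300/351 = 0.85470
  C: TP=133, FP=30+28=58 → 133/191 = 0.69634
Macro-precision = mean = (0.56250 + 0.85470 + 0.69634) / 3 = 0.7045

0.7045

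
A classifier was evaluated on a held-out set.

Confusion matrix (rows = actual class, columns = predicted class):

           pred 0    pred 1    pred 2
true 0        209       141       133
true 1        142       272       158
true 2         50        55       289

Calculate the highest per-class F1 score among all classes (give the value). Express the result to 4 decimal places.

Per-class F1 score (2·TP/(2·TP+FP+FN)):
  0: TP=209, FP=142+50=192, FN=141+133=274 → 418/884 = 0.47285
  1: TP=272, FP=141+55=196, FN=142+158=300 → 544/1040 = 0.52308
  2: TP=289, FP=133+158=291, FN=50+55=105 → 578/974 = 0.59343
Highest is class '2' with F1 score = 0.5934.

0.5934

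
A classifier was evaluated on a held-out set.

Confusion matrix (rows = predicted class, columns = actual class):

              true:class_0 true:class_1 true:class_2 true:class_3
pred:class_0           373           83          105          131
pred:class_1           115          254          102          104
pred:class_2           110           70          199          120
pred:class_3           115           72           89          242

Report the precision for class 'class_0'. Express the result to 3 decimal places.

0.539

Treat 'class_0' as positive and all other classes as negative.
precision = TP/(TP+FP).
class_0: TP=373, FP=83+105+131=319 → 373/692 = 0.5390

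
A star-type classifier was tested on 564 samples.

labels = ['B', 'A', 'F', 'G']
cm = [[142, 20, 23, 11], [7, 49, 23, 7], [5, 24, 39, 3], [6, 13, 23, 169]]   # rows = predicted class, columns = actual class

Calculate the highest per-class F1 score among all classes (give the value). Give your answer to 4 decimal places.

0.8429

Per-class F1 score (2·TP/(2·TP+FP+FN)):
  B: TP=142, FP=20+23+11=54, FN=7+5+6=18 → 284/356 = 0.79775
  A: TP=49, FP=7+23+7=37, FN=20+24+13=57 → 98/192 = 0.51042
  F: TP=39, FP=5+24+3=32, FN=23+23+23=69 → 78/179 = 0.43575
  G: TP=169, FP=6+13+23=42, FN=11+7+3=21 → 338/401 = 0.84289
Highest is class 'G' with F1 score = 0.8429.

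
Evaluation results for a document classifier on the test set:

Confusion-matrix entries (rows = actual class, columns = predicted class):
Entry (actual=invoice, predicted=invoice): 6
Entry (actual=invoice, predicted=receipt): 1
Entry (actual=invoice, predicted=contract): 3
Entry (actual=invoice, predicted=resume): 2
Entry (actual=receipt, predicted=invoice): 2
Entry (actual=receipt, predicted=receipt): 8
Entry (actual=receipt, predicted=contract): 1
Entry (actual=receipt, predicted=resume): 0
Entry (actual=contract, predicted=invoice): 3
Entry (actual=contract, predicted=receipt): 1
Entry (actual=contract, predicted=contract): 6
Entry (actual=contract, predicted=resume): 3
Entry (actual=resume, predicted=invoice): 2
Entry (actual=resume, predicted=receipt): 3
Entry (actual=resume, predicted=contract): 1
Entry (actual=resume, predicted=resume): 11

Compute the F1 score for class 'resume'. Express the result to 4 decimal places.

0.6667

F1 score = 2·TP/(2·TP+FP+FN).
resume: TP=11, FP=2+0+3=5, FN=2+3+1=6 → 22/33 = 0.66667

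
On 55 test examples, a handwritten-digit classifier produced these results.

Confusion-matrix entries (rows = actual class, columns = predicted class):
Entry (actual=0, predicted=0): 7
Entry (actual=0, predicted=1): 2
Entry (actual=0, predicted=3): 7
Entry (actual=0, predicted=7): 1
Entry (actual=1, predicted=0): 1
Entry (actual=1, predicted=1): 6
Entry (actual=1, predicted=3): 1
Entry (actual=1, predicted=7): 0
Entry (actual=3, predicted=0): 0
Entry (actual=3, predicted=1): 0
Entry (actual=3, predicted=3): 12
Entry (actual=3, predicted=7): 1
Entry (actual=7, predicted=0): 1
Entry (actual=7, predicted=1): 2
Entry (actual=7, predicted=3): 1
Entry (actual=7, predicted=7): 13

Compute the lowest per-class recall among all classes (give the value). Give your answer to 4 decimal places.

Per-class recall (TP/(TP+FN)):
  0: TP=7, FN=2+7+1=10 → 7/17 = 0.41176
  1: TP=6, FN=1+1+0=2 → 6/8 = 0.75000
  3: TP=12, FN=0+0+1=1 → 12/13 = 0.92308
  7: TP=13, FN=1+2+1=4 → 13/17 = 0.76471
Lowest is class '0' with recall = 0.4118.

0.4118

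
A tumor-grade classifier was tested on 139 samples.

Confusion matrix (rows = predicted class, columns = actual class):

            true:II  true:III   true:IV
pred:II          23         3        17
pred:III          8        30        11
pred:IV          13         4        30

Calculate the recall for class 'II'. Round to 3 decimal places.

0.523

Treat 'II' as positive and all other classes as negative.
recall = TP/(TP+FN).
II: TP=23, FN=8+13=21 → 23/44 = 0.5227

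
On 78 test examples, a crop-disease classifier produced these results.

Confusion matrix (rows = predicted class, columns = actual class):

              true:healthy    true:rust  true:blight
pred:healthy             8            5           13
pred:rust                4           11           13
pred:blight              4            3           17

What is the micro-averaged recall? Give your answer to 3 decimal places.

Micro-averaging pools counts across classes: ΣTP=36, ΣFP=42, ΣFN=42.
Micro-recall = TP/(TP+FN) on pooled counts = 0.462 (equals overall accuracy in single-label multiclass).

0.462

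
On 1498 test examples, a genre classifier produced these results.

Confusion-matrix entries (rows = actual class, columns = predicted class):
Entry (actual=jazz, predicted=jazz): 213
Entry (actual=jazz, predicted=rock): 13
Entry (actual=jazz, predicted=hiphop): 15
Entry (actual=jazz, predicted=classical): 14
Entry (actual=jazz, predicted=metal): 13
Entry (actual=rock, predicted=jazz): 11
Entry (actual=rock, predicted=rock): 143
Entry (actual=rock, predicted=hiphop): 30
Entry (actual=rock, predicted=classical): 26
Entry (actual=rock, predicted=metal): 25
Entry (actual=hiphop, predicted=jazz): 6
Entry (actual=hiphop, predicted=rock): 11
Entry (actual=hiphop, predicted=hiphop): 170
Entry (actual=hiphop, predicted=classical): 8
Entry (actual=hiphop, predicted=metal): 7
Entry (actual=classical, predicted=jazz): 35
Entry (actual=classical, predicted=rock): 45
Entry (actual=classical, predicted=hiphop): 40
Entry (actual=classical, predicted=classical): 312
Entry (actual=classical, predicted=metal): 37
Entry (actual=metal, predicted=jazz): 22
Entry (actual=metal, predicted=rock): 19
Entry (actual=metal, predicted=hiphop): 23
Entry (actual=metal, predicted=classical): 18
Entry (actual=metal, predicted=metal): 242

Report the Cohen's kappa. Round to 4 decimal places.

Observed agreement pₒ = trace/N = 1080/1498 = 0.72096
Expected agreement pₑ = Σ (rowᵢ·colᵢ)/N² = (268·287 + 235·231 + 202·278 + 469·378 + 324·324)/1498² = 0.20928
κ = (pₒ − pₑ)/(1 − pₑ) = (0.72096 − 0.20928)/(1 − 0.20928) = 0.6471

0.6471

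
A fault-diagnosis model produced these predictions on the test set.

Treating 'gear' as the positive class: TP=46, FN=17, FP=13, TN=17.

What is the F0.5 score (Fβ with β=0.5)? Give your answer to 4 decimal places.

0.7692

Fβ = (1+β²)·TP / ((1+β²)·TP + β²·FN + FP), with β²=1/4
= 1.25·46 / (1.25·46 + 0.25·17 + 13) = 0.7692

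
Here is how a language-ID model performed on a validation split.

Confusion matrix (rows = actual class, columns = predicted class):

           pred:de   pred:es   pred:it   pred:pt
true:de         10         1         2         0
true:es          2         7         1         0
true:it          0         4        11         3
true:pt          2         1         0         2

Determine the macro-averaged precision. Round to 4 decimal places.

Per-class precision (TP/(TP+FP)):
  de: TP=10, FP=2+0+2=4 → 10/14 = 0.71429
  es: TP=7, FP=1+4+1=6 → 7/13 = 0.53846
  it: TP=11, FP=2+1+0=3 → 11/14 = 0.78571
  pt: TP=2, FP=0+0+3=3 → 2/5 = 0.40000
Macro-precision = mean = (0.71429 + 0.53846 + 0.78571 + 0.40000) / 4 = 0.6096

0.6096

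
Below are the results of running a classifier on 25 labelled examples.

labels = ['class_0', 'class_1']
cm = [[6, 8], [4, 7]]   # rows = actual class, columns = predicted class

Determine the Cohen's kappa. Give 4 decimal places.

0.0625

Observed agreement pₒ = trace/N = 13/25 = 0.52000
Expected agreement pₑ = Σ (rowᵢ·colᵢ)/N² = (14·10 + 11·15)/25² = 0.48800
κ = (pₒ − pₑ)/(1 − pₑ) = (0.52000 − 0.48800)/(1 − 0.48800) = 0.0625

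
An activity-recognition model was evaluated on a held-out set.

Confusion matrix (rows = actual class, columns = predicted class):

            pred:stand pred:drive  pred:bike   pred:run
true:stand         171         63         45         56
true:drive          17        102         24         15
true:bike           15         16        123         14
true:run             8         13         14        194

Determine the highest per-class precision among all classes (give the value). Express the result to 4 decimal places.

0.8104

Per-class precision (TP/(TP+FP)):
  stand: TP=171, FP=17+15+8=40 → 171/211 = 0.81043
  drive: TP=102, FP=63+16+13=92 → 102/194 = 0.52577
  bike: TP=123, FP=45+24+14=83 → 123/206 = 0.59709
  run: TP=194, FP=56+15+14=85 → 194/279 = 0.69534
Highest is class 'stand' with precision = 0.8104.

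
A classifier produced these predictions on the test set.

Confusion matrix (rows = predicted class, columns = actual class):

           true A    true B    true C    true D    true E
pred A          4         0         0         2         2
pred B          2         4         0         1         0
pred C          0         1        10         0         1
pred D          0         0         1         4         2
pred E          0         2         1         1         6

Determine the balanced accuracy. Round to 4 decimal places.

Balanced accuracy = mean of per-class recall.
  A: recall = 4/6 = 0.66667
  B: recall = 4/7 = 0.57143
  C: recall = 10/12 = 0.83333
  D: recall = 4/8 = 0.50000
  E: recall = 6/11 = 0.54545
Mean = (0.66667 + 0.57143 + 0.83333 + 0.50000 + 0.54545) / 5 = 0.6234

0.6234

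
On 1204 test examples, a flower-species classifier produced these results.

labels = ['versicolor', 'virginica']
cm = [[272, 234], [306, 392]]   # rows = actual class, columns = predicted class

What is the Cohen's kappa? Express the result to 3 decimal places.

Observed agreement pₒ = trace/N = 664/1204 = 0.5515
Expected agreement pₑ = Σ (rowᵢ·colᵢ)/N² = (506·578 + 698·626)/1204² = 0.5032
κ = (pₒ − pₑ)/(1 − pₑ) = (0.5515 − 0.5032)/(1 − 0.5032) = 0.097

0.097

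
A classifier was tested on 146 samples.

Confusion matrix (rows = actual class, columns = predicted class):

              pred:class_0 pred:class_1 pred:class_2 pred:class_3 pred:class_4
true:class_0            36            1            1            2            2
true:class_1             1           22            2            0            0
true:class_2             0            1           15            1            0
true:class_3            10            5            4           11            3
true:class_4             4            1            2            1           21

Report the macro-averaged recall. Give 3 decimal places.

0.735

Per-class recall (TP/(TP+FN)):
  class_0: TP=36, FN=1+1+2+2=6 → 36/42 = 0.8571
  class_1: TP=22, FN=1+2+0+0=3 → 22/25 = 0.8800
  class_2: TP=15, FN=0+1+1+0=2 → 15/17 = 0.8824
  class_3: TP=11, FN=10+5+4+3=22 → 11/33 = 0.3333
  class_4: TP=21, FN=4+1+2+1=8 → 21/29 = 0.7241
Macro-recall = mean = (0.8571 + 0.8800 + 0.8824 + 0.3333 + 0.7241) / 5 = 0.735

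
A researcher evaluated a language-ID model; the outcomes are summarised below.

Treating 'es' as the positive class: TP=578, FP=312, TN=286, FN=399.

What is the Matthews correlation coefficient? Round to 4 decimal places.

0.0684

MCC = (TP·TN − FP·FN) / √((TP+FP)(TP+FN)(TN+FP)(TN+FN))
Numerator = 578·286 − 312·399 = 40820
Denominator = √(890·977·598·685) = √356185573900 = 596812.8466
MCC = 40820 / 596812.8466 = 0.0684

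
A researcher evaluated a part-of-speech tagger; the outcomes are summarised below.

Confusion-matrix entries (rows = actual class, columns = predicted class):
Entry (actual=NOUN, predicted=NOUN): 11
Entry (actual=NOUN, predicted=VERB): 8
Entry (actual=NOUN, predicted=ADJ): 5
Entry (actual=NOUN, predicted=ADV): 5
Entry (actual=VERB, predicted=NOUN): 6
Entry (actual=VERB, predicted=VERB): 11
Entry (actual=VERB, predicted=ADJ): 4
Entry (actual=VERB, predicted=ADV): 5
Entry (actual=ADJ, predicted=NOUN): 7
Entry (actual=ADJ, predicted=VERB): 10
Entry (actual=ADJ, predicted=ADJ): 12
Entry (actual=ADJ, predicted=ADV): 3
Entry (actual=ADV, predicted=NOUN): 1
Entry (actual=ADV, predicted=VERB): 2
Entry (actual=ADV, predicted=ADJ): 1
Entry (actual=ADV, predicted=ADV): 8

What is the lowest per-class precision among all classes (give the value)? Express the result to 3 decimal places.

Per-class precision (TP/(TP+FP)):
  NOUN: TP=11, FP=6+7+1=14 → 11/25 = 0.4400
  VERB: TP=11, FP=8+10+2=20 → 11/31 = 0.3548
  ADJ: TP=12, FP=5+4+1=10 → 12/22 = 0.5455
  ADV: TP=8, FP=5+5+3=13 → 8/21 = 0.3810
Lowest is class 'VERB' with precision = 0.355.

0.355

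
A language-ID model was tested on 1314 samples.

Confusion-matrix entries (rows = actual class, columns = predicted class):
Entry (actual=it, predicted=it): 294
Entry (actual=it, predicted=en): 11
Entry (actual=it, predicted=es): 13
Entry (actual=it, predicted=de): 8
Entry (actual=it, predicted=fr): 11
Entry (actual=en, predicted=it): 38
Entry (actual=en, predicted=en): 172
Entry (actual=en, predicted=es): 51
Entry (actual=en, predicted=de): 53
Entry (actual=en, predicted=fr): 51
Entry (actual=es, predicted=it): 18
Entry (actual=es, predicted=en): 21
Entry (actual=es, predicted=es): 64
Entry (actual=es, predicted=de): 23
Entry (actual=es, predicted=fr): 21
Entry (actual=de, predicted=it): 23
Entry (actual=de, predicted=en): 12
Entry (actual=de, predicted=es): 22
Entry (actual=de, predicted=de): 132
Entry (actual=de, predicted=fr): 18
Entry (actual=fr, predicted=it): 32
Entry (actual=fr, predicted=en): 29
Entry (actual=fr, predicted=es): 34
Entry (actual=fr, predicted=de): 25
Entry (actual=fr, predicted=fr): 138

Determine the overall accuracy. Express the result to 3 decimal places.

0.609

Accuracy = trace / total = (294+172+64+132+138=800) / 1314 = 800/1314 = 0.609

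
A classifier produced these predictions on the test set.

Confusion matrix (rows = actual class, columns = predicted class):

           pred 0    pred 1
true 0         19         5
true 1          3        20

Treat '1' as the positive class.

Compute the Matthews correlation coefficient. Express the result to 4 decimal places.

0.6624

MCC = (TP·TN − FP·FN) / √((TP+FP)(TP+FN)(TN+FP)(TN+FN))
Numerator = 20·19 − 5·3 = 365
Denominator = √(25·23·24·22) = √303600 = 550.9991
MCC = 365 / 550.9991 = 0.6624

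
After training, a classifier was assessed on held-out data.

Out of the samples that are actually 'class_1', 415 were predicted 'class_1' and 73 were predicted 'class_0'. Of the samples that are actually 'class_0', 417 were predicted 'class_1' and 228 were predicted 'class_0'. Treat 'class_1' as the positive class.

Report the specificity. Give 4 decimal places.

0.3535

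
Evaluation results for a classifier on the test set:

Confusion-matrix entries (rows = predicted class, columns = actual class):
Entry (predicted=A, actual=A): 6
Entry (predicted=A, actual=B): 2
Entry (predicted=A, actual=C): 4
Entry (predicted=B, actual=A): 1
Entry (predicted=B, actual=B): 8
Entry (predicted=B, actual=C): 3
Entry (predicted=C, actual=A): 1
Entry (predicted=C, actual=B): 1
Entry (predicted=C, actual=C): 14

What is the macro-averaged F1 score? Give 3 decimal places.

Per-class F1 score (2·TP/(2·TP+FP+FN)):
  A: TP=6, FP=2+4=6, FN=1+1=2 → 12/20 = 0.6000
  B: TP=8, FP=1+3=4, FN=2+1=3 → 16/23 = 0.6957
  C: TP=14, FP=1+1=2, FN=4+3=7 → 28/37 = 0.7568
Macro-F1 score = mean = (0.6000 + 0.6957 + 0.7568) / 3 = 0.684

0.684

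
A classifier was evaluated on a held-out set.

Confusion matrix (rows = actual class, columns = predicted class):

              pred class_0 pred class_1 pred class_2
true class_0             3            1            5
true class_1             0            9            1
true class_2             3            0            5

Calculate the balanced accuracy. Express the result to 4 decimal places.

Balanced accuracy = mean of per-class recall.
  class_0: recall = 3/9 = 0.33333
  class_1: recall = 9/10 = 0.90000
  class_2: recall = 5/8 = 0.62500
Mean = (0.33333 + 0.90000 + 0.62500) / 3 = 0.6194

0.6194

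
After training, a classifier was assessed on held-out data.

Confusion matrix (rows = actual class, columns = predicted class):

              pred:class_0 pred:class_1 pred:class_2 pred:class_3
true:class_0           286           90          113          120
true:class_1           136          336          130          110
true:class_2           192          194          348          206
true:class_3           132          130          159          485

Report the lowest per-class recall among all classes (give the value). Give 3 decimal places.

0.370

Per-class recall (TP/(TP+FN)):
  class_0: TP=286, FN=90+113+120=323 → 286/609 = 0.4696
  class_1: TP=336, FN=136+130+110=376 → 336/712 = 0.4719
  class_2: TP=348, FN=192+194+206=592 → 348/940 = 0.3702
  class_3: TP=485, FN=132+130+159=421 → 485/906 = 0.5353
Lowest is class 'class_2' with recall = 0.370.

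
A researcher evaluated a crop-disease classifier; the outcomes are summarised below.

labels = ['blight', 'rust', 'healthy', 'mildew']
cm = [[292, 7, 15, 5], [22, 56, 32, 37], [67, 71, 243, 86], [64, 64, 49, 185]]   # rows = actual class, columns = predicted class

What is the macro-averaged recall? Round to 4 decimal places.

0.5819

Per-class recall (TP/(TP+FN)):
  blight: TP=292, FN=7+15+5=27 → 292/319 = 0.91536
  rust: TP=56, FN=22+32+37=91 → 56/147 = 0.38095
  healthy: TP=243, FN=67+71+86=224 → 243/467 = 0.52034
  mildew: TP=185, FN=64+64+49=177 → 185/362 = 0.51105
Macro-recall = mean = (0.91536 + 0.38095 + 0.52034 + 0.51105) / 4 = 0.5819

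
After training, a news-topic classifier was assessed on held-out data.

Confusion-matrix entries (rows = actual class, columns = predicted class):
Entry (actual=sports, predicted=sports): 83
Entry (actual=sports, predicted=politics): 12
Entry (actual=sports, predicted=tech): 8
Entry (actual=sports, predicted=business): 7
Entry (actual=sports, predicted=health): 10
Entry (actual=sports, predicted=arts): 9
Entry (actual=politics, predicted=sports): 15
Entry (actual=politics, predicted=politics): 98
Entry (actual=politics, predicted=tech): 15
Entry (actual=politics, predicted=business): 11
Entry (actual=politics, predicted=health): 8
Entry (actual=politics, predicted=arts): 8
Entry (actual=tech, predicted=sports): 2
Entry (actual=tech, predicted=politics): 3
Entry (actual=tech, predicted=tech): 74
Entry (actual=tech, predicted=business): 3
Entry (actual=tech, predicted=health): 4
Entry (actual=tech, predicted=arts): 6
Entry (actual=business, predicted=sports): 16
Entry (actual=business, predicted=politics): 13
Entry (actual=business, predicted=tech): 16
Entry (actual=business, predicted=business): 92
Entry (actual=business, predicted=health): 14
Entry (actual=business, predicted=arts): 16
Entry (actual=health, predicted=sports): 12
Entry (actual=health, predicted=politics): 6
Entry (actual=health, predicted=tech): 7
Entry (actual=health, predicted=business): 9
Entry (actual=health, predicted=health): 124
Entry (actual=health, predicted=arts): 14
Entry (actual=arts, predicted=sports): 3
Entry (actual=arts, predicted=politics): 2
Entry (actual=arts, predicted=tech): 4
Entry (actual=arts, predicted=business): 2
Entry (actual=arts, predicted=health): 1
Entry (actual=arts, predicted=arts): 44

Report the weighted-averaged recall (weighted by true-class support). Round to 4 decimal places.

Per-class recall (TP/(TP+FN)):
  sports: TP=83, FN=12+8+7+10+9=46 → 83/129 = 0.64341
  politics: TP=98, FN=15+15+11+8+8=57 → 98/155 = 0.63226
  tech: TP=74, FN=2+3+3+4+6=18 → 74/92 = 0.80435
  business: TP=92, FN=16+13+16+14+16=75 → 92/167 = 0.55090
  health: TP=124, FN=12+6+7+9+14=48 → 124/172 = 0.72093
  arts: TP=44, FN=3+2+4+2+1=12 → 44/56 = 0.78571
Weighted-recall = Σ (supportᵢ/N)·recallᵢ with N=771: (129/771)·0.64341 + (155/771)·0.63226 + (92/771)·0.80435 + (167/771)·0.55090 + (172/771)·0.72093 + (56/771)·0.78571 = 0.6680

0.6680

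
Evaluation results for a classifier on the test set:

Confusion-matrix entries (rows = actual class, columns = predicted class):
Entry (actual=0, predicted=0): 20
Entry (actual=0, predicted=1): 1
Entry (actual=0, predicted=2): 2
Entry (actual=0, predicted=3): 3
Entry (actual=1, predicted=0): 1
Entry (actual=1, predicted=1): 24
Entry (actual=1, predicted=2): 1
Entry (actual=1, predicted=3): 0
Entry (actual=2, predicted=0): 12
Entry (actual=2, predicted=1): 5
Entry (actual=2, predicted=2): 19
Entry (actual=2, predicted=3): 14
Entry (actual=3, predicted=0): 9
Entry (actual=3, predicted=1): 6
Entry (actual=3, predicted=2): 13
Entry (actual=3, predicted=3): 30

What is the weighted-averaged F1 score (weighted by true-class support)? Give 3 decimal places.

Per-class F1 score (2·TP/(2·TP+FP+FN)):
  0: TP=20, FP=1+12+9=22, FN=1+2+3=6 → 40/68 = 0.5882
  1: TP=24, FP=1+5+6=12, FN=1+1+0=2 → 48/62 = 0.7742
  2: TP=19, FP=2+1+13=16, FN=12+5+14=31 → 38/85 = 0.4471
  3: TP=30, FP=3+0+14=17, FN=9+6+13=28 → 60/105 = 0.5714
Weighted-F1 score = Σ (supportᵢ/N)·F1 scoreᵢ with N=160: (26/160)·0.5882 + (26/160)·0.7742 + (50/160)·0.4471 + (58/160)·0.5714 = 0.568

0.568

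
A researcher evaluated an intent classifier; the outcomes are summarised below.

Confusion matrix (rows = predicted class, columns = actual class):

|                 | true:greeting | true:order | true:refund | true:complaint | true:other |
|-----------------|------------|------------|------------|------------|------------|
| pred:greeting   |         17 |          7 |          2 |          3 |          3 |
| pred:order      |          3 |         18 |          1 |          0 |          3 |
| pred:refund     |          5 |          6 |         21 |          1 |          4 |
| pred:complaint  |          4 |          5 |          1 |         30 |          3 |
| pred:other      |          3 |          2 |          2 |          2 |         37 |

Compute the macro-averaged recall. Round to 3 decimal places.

Per-class recall (TP/(TP+FN)):
  greeting: TP=17, FN=3+5+4+3=15 → 17/32 = 0.5313
  order: TP=18, FN=7+6+5+2=20 → 18/38 = 0.4737
  refund: TP=21, FN=2+1+1+2=6 → 21/27 = 0.7778
  complaint: TP=30, FN=3+0+1+2=6 → 30/36 = 0.8333
  other: TP=37, FN=3+3+4+3=13 → 37/50 = 0.7400
Macro-recall = mean = (0.5313 + 0.4737 + 0.7778 + 0.8333 + 0.7400) / 5 = 0.671

0.671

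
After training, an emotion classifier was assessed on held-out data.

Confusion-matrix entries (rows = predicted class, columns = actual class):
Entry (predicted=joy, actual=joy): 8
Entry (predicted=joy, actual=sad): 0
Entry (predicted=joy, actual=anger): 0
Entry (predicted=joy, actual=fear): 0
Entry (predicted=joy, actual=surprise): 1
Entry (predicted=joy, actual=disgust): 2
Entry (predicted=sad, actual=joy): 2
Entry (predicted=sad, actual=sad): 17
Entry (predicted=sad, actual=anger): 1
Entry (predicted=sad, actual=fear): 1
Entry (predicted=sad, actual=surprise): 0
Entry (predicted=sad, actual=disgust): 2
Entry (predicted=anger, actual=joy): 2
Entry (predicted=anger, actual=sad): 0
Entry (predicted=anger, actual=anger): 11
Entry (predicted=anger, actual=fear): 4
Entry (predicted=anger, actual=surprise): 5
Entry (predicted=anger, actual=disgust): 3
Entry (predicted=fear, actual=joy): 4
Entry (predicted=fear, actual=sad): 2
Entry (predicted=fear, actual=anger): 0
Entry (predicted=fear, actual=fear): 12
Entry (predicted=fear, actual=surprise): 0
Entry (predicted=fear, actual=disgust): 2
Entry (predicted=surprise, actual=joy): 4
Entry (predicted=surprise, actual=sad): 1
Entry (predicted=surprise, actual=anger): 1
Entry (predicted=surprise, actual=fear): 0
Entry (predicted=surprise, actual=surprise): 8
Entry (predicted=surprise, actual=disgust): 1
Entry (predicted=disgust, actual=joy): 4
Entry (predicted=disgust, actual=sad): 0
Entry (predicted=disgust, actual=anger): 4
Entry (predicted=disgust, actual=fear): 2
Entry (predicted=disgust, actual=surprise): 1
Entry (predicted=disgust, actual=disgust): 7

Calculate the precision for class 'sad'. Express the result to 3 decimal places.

0.739

precision = TP/(TP+FP).
sad: TP=17, FP=2+1+1+0+2=6 → 17/23 = 0.7391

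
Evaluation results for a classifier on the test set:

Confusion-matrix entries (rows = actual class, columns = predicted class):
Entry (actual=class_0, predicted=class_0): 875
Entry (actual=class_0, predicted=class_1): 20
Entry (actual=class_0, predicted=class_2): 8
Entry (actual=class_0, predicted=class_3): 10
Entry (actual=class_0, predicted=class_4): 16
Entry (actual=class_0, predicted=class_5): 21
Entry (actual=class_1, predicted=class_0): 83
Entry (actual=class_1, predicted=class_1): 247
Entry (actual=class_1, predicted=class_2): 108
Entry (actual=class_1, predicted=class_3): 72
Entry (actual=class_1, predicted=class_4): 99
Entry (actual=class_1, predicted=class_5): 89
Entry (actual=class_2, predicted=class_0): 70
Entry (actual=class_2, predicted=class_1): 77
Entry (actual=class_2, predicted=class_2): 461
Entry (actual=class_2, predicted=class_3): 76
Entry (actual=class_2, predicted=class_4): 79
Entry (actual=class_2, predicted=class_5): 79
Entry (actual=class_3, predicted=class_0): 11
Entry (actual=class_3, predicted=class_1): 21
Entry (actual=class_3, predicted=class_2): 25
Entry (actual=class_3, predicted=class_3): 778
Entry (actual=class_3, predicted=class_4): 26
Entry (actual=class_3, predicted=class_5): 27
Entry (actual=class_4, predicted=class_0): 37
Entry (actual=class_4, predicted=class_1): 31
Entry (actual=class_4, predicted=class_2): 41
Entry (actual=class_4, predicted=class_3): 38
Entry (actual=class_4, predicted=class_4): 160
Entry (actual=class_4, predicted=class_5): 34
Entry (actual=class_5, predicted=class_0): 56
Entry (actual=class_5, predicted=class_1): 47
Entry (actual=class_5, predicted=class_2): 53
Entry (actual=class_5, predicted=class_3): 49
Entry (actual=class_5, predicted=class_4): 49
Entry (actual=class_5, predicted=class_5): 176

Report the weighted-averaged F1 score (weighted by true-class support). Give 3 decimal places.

0.638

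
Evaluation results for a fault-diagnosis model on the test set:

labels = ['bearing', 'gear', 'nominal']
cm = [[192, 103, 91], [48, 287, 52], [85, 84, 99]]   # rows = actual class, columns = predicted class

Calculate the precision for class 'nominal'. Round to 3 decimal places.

0.409

Treat 'nominal' as positive and all other classes as negative.
precision = TP/(TP+FP).
nominal: TP=99, FP=91+52=143 → 99/242 = 0.4091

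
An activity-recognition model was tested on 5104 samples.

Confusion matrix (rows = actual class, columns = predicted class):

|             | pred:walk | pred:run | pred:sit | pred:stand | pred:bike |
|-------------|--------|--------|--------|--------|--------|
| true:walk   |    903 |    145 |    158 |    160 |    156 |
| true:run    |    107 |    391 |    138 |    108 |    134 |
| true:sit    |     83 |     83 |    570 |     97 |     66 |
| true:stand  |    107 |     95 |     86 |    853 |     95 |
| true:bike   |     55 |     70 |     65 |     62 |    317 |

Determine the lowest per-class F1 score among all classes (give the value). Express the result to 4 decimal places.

0.4705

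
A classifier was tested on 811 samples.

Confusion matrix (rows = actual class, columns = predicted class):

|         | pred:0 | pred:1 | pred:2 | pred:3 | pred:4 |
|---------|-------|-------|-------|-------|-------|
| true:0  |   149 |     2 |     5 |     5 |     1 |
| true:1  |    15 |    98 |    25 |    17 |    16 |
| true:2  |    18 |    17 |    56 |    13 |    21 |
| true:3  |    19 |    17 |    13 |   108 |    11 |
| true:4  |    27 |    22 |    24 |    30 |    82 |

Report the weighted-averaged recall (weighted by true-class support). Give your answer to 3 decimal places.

0.608

Per-class recall (TP/(TP+FN)):
  0: TP=149, FN=2+5+5+1=13 → 149/162 = 0.9198
  1: TP=98, FN=15+25+17+16=73 → 98/171 = 0.5731
  2: TP=56, FN=18+17+13+21=69 → 56/125 = 0.4480
  3: TP=108, FN=19+17+13+11=60 → 108/168 = 0.6429
  4: TP=82, FN=27+22+24+30=103 → 82/185 = 0.4432
Weighted-recall = Σ (supportᵢ/N)·recallᵢ with N=811: (162/811)·0.9198 + (171/811)·0.5731 + (125/811)·0.4480 + (168/811)·0.6429 + (185/811)·0.4432 = 0.608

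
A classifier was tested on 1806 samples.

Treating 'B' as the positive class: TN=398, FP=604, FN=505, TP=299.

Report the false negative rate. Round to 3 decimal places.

FNR = FN/(FN+TP) = 505/(505+299) = 0.628

0.628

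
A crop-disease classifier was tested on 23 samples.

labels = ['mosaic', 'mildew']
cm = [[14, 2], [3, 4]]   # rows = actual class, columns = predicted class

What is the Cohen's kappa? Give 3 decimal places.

0.465

Observed agreement pₒ = trace/N = 18/23 = 0.7826
Expected agreement pₑ = Σ (rowᵢ·colᵢ)/N² = (16·17 + 7·6)/23² = 0.5936
κ = (pₒ − pₑ)/(1 − pₑ) = (0.7826 − 0.5936)/(1 − 0.5936) = 0.465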